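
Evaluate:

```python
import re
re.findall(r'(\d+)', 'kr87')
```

['87']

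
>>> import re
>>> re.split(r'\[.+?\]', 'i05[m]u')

Matches to split on: at [3:6] → '[m]'.
The string is cut at each match, leaving 2 pieces.

['i05', 'u']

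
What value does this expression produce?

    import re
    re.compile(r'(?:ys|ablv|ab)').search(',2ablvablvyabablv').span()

Branches in `(...|...)` are attempted left-to-right; the first branch that allows the whole pattern to succeed is taken.
`re.search` tries every starting position until one works.
The match spans [2:6] → 'ablv'.

(2, 6)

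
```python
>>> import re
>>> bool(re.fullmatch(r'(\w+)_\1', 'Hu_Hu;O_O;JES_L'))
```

False

The backreference `\1` re-matches whatever the first group consumed, character for character.
`fullmatch` succeeds only if the pattern covers the string from start to end.
Here there's no way to consume every character, so the call returns None, and `bool(None)` is False.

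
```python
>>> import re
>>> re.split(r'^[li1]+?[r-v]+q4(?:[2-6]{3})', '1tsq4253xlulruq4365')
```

['', 'xlulruq4365']

Splitting on the pattern gives 2 pieces.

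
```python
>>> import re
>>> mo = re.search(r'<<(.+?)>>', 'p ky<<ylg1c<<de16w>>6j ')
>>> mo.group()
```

`re.search` scans for the first position where the pattern succeeds.
The match spans [4:20] → '<<ylg1c<<de16w>>'.
Captured: group 1 = 'ylg1c<<de16w'.

'<<ylg1c<<de16w>>'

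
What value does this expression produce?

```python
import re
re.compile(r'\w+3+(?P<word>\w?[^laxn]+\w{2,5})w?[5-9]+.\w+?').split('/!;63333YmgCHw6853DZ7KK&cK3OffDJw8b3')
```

['/!;', 'DZ7KK&cK3OffDJw', '']

This matches one or more of a word character, then one or more of the literal '3'; then optionally a word character, then one or more of any character except [laxn], then 2 to 5 of a word character (captured as 'word'); then optionally the literal 'w', then one or more of a character in [5-9], then any character; then one or more of a word character (lazy).
Matches to split on: at [3:36] → '63333YmgCHw6853DZ7KK&cK3OffDJw8b3'.
The group in the pattern means `split` returns the separators' captures alongside the pieces.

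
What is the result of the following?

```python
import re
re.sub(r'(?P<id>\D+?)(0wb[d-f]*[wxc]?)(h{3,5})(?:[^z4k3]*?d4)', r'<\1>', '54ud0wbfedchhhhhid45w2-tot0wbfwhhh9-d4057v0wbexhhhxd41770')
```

Pattern: one or more of a non-digit (lazy) (captured as 'id'); then the literal '0wb', then zero or more of a character in [d-f], then optionally one of [wxc] (captured); then 3 to 5 of a literal 'h' (captured); then zero or more of any character except [z4k3] (lazy), then a literal 'd', then the literal '4' (non-capturing group).
Matches: at [2:19] → 'ud0wbfedchhhhhid4'; at [22:38] → '-tot0wbfwhhh9-d4'; at [41:53] → 'v0wbexhhhxd4'.
Each match is replaced using the text its own group 1 captured.

'54<ud>5w2<-tot>057<v>1770'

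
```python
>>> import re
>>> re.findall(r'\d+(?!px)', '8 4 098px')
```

A negative assertion filters positions out without eating any characters.
Walking the string: at [0:1] → '8'; at [2:3] → '4'; at [4:6] → '09'.
With no groups in the pattern, `findall` gives back each whole match — 3 here.

['8', '4', '09']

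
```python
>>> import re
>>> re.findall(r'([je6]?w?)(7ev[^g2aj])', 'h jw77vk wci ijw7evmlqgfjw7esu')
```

[('jw', '7evm')]

The pattern matches optionally one of [je6], then optionally a literal 'w' (captured); then the literal '7ev', then any character except [g2aj] (captured).
Scanning left to right: at [14:20] match 'jw7evm', groups = ('jw', '7evm').
Multiple groups make `findall` return tuples — one 2-tuple for the one match.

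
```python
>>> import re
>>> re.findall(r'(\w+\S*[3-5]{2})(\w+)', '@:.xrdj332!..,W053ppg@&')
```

This matches one or more of a word character, then zero or more of a non-whitespace character, then exactly 2 of a character in [3-5] (captured); then one or more of a word character (captured).
Walking the string: at [3:21] match 'xrdj332!..,W053ppg', groups = ('xrdj332!..,W053', 'ppg').
`findall` packs the 2 group values into a tuple for every match.

[('xrdj332!..,W053', 'ppg')]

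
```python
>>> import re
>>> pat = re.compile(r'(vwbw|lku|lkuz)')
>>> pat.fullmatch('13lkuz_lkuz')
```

None

`re.fullmatch` is like wrapping the pattern in `^…$` (in single-line mode).
Here the pattern can't cover the whole string, so the call returns None.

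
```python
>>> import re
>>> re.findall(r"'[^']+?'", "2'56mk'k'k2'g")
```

["'56mk'", "'k2'"]

Matches: at [1:7] → "'56mk'"; at [8:12] → "'k2'".
With no groups in the pattern, `findall` gives back each whole match — 2 here.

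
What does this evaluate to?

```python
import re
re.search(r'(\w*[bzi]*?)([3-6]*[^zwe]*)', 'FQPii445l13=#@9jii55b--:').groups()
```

('FQPii445l13', '=#@9jii55b--:')

This matches zero or more of a word character, then zero or more of one of [bzi] (lazy) (captured); then zero or more of a character in [3-6], then zero or more of any character except [zwe] (captured).
`re.search` tries every starting position until one works.
The match spans [0:24] → 'FQPii445l13=#@9jii55b--:'.
Captured: group 1 = 'FQPii445l13', group 2 = '=#@9jii55b--:'.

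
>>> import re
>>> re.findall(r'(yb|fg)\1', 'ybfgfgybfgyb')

['fg']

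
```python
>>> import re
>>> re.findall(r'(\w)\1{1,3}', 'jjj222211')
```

['j', '2', '1']

The backreference `\1` re-matches whatever the first group consumed, character for character.
Because there's exactly one group, `findall` drops the full match and keeps group 1 from each hit.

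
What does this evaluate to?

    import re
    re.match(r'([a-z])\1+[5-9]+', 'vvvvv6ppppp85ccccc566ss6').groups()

After group 1 captures some text, `\1` only succeeds where that same text appears again.
`re.match` won't scan ahead — the pattern has to work from the very first character.
The match spans [0:6] → 'vvvvv6'.
Captured: group 1 = 'v'.

('v',)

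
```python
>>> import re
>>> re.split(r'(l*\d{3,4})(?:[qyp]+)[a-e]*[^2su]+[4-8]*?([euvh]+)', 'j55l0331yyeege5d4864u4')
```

The pattern matches zero or more of the literal 'l', then 3 to 4 of a digit (captured); then one or more of one of [qyp] (non-capturing group); then zero or more of a character in [a-e], then one or more of any character except [2su], then zero or more of a character in [4-8] (lazy); then one or more of one of [euvh] (captured).
Because the pattern has a capturing group, `split` also inserts each captured text between the pieces.

['j55', 'l0331', 'u', '4']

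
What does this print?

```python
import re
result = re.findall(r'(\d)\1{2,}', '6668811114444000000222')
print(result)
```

The backreference `\1` re-matches whatever the first group consumed, character for character.
Because there's exactly one group, `findall` drops the full match and keeps group 1 from each hit.

['6', '1', '4', '0', '2']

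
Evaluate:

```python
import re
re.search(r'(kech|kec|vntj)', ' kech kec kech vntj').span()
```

(1, 5)

Branches in `(...|...)` are attempted left-to-right; the first branch that allows the whole pattern to succeed is taken.
`re.search` scans for the first position where the pattern succeeds.
The match spans [1:5] → 'kech'.
Captured: group 1 = 'kech'.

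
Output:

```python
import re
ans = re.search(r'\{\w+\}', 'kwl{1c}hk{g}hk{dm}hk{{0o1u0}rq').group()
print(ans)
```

`re.search` scans for the first position where the pattern succeeds.
The match spans [3:7] → '{1c}'.

{1c}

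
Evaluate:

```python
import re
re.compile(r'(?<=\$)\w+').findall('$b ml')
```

['b']

Because the assertion is zero-width, the text it checks is not consumed and won't appear in the result.
Scanning left to right: at [1:2] → 'b'.
`findall` yields the raw match text (1 of them) because the pattern has no groups.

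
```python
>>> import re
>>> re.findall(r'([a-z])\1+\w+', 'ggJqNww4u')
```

['g']

`\1` has to match the exact text group 1 already captured.
Matches: at [0:9] match 'ggJqNww4u', group 1 = 'g'.
One capturing group, so `findall` returns just the captured substring from the one match — 1 in all.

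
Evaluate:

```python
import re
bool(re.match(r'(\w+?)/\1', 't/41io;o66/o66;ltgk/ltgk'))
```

`re.match` only tries the pattern at the start of the string.
Here position 0 doesn't satisfy it, so the call returns None, and `bool(None)` is False.

False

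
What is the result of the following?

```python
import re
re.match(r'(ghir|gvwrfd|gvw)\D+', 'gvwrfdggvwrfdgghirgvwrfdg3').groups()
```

The regex engine tests alternatives in the order written; an earlier branch that matches wins even if a later one would match more.
`match` is anchored at position 0; if the pattern doesn't fit there, it returns None.
The match spans [0:25] → 'gvwrfdggvwrfdgghirgvwrfdg'.
Captured: group 1 = 'gvwrfd'.

('gvwrfd',)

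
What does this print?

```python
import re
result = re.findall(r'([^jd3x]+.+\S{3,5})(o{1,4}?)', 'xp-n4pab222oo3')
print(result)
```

[('p-n4pab222o', 'o')]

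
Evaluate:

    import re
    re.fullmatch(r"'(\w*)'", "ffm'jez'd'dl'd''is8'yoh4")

`re.fullmatch` requires the pattern to consume the entire string.
Here there's no way to consume every character, so the call returns None.

None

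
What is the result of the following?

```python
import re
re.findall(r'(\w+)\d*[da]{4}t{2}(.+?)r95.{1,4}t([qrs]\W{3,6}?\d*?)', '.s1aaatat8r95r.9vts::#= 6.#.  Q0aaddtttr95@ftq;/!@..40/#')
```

This matches one or more of a word character (captured); then zero or more of a digit, then exactly 4 of one of [da], then exactly 2 of a literal 't'; then one or more of any character (lazy) (captured); then the literal 'r95', then 1 to 4 of any character, then a literal 't'; then one of [qrs], then 3 to 6 of a non-word character (lazy), then zero or more of a digit (lazy) (captured).
The `?` after the quantifier makes it lazy — it takes as little as possible before letting the rest of the pattern try.
Walking the string: at [30:49] match 'Q0aaddtttr95@ftq;/!', groups = ('Q0', 't', 'q;/!').
Multiple groups make `findall` return tuples — one 3-tuple for the one match.

[('Q0', 't', 'q;/!')]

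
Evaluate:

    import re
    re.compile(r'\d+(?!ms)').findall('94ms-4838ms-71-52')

['9', '483', '71', '52']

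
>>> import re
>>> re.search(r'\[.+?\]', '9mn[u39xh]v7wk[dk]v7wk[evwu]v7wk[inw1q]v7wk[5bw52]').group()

Lazy quantifiers expand one character at a time until the remainder of the pattern can match.
`re.search` scans for the first position where the pattern succeeds.
The match spans [3:10] → '[u39xh]'.

'[u39xh]'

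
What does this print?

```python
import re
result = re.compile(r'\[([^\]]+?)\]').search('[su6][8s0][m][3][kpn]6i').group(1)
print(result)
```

su6

Unlike `match`, `search` isn't anchored — it looks for the pattern anywhere in the string.
The match spans [0:5] → '[su6]'.
Captured: group 1 = 'su6'.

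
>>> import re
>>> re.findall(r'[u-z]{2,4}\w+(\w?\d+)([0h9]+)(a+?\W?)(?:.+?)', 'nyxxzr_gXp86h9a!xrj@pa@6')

The pattern matches 2 to 4 of a character in [u-z], then one or more of a word character; then optionally a word character, then one or more of a digit (captured); then one or more of one of [0h9] (captured); then one or more of a literal 'a' (lazy), then optionally a non-word character (captured); then one or more of any character (lazy) (non-capturing group).
With 3 capturing groups, `findall` returns a 3-tuple per match.

[('6', 'h9', 'a!')]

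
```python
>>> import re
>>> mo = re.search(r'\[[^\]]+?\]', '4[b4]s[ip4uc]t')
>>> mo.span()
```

`re.search` tries every starting position until one works.
The match spans [1:5] → '[b4]'.

(1, 5)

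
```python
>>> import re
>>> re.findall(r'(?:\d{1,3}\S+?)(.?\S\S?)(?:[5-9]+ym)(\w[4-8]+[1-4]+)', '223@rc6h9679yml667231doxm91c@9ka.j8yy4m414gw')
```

A non-greedy quantifier consumes as few characters as it can — just enough that the remainder of the pattern still matches from where it stops; whatever follows it matches normally.
Multiple groups make `findall` return tuples — one 2-tuple for the one match.

[('c6h', 'l667231')]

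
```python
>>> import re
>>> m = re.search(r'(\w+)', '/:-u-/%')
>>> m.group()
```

Pattern: one or more of a word character (captured).
The match spans [3:4] → 'u'.

'u'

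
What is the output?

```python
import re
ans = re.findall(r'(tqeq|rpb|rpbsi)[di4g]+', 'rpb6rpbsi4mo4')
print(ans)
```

['rpbsi']

Scanning left to right: at [4:10] match 'rpbsi4', group 1 = 'rpbsi'.
One capturing group, so `findall` returns just the captured substring from the one match — 1 in all.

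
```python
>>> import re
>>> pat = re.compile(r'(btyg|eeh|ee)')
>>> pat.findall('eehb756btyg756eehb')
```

Alternation tries branches left to right and keeps the first one that lets the overall match succeed at that position.
One capturing group, so `findall` returns just the captured substring from each match — 3 in all.

['eeh', 'btyg', 'eeh']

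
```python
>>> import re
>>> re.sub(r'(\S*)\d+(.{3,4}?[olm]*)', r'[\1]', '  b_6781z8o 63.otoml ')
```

Lazy quantifiers expand one character at a time until the remainder of the pattern can match.
Each match is replaced using the text its own group 1 captured.

'  [b_6781z][] '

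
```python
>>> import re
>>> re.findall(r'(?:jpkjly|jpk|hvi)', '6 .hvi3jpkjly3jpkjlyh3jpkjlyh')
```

The regex engine tests alternatives in the order written; an earlier branch that matches wins even if a later one would match more.
Matches: at [3:6] → 'hvi'; at [7:13] → 'jpkjly'; at [14:20] → 'jpkjly'; at [22:28] → 'jpkjly'.
No capturing groups, so `findall` returns the 4 full match strings.

['hvi', 'jpkjly', 'jpkjly', 'jpkjly']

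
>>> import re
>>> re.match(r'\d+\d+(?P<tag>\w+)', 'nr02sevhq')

`match` is anchored at position 0; if the pattern doesn't fit there, it returns None.
Here the pattern fails at index 0, so the call returns None.

None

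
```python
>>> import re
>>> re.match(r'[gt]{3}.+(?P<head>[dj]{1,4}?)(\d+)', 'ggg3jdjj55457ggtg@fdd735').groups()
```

('d', '735')

The match spans [0:24] → 'ggg3jdjj55457ggtg@fdd735'.
Captured: group 1 = 'd', group 2 = '735'.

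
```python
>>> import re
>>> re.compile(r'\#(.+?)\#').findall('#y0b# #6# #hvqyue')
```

Because the quantifier is non-greedy, it stops expanding at the earliest point where the rest of the pattern can succeed.
Scanning left to right: at [0:5] match '#y0b#', group 1 = 'y0b'; at [6:9] match '#6#', group 1 = '6'.
Because there's exactly one group, `findall` drops the full match and keeps group 1 from each hit.

['y0b', '6']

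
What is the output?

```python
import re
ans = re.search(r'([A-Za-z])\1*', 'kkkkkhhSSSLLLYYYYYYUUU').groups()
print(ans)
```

The match spans [0:5] → 'kkkkk'.
Captured: group 1 = 'k'.

('k',)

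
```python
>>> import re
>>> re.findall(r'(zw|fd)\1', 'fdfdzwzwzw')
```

['fd', 'zw']

A backreference is literal: `\1` must see the identical characters the first group matched.
Walking the string: at [0:4] match 'fdfd', group 1 = 'fd'; at [4:8] match 'zwzw', group 1 = 'zw'.
`findall` collects group 1 from each match (2 total).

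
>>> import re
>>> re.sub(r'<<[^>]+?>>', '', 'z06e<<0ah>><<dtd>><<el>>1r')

Matches: at [4:11] → '<<0ah>>'; at [11:18] → '<<dtd>>'; at [18:24] → '<<el>>'.
Every occurrence is swapped for ''.

'z06e1r'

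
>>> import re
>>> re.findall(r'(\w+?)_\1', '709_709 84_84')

['709', '84']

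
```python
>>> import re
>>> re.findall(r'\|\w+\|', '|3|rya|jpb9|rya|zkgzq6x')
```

With no groups in the pattern, `findall` gives back each whole match — 2 here.

['|3|', '|jpb9|']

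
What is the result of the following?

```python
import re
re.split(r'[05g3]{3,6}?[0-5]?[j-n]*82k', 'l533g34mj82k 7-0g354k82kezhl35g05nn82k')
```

['l', ' 7-', 'ezhl', '']

The string is cut at each match, leaving 4 pieces.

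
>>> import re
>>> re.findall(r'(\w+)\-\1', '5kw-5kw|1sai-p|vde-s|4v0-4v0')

`\1` is not a pattern — it's the concrete string captured by group 1, re-applied verbatim.
Matches: at [0:7] match '5kw-5kw', group 1 = '5kw'; at [21:28] match '4v0-4v0', group 1 = '4v0'.
`findall` collects group 1 from each match (2 total).

['5kw', '4v0']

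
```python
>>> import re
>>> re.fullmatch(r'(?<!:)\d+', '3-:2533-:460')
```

A negative assertion filters positions out without eating any characters.
`fullmatch` succeeds only if the pattern covers the string from start to end.
Here the string isn't matched end-to-end, so the call returns None.

None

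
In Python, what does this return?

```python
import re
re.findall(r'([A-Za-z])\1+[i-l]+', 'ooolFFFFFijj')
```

After group 1 captures some text, `\1` only succeeds where that same text appears again.
Matches: at [0:4] match 'oool', group 1 = 'o'; at [4:12] match 'FFFFFijj', group 1 = 'F'.
`findall` collects group 1 from each match (2 total).

['o', 'F']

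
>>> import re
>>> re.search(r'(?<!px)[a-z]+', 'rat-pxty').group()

The negative lookaround is zero-width — it rules out positions where the adjacent text would match, without consuming anything.
The match spans [0:3] → 'rat'.

'rat'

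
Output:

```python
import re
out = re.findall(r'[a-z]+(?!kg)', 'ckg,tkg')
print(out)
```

Because the assertion is negative and zero-width, positions next to the forbidden text are skipped.
Since nothing is captured, `findall` lists the 2 matched substrings directly.

['ckg', 'tkg']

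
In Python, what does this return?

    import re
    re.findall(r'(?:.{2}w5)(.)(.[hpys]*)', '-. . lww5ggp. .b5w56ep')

Pattern: exactly 2 of any character, then the literal 'w5' (non-capturing group); then any character (captured); then any character, then zero or more of one of [hpys] (captured).
Matches: at [5:12] match 'lww5ggp', groups = ('g', 'gp'); at [15:22] match 'b5w56ep', groups = ('6', 'ep').
2 groups means each result is a tuple of 2 captured strings — 2 here.

[('g', 'gp'), ('6', 'ep')]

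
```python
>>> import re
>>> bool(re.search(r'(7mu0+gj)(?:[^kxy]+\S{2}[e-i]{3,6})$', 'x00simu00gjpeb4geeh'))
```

Here nothing in the string fits, so the call returns None, and `bool(None)` is False.

False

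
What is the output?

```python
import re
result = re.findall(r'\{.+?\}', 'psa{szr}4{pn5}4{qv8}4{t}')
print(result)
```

Matches: at [3:8] → '{szr}'; at [9:14] → '{pn5}'; at [15:20] → '{qv8}'; at [21:24] → '{t}'.
`findall` yields the raw match text (4 of them) because the pattern has no groups.

['{szr}', '{pn5}', '{qv8}', '{t}']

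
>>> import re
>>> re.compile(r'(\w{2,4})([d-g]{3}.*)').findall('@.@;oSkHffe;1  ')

[('oSkH', 'ffe;1  ')]

Pattern: 2 to 4 of a word character (captured); then exactly 3 of a character in [d-g], then zero or more of any character (captured).
Walking the string: at [4:15] match 'oSkHffe;1  ', groups = ('oSkH', 'ffe;1  ').
2 groups means the one result is a tuple of 2 captured strings — 1 here.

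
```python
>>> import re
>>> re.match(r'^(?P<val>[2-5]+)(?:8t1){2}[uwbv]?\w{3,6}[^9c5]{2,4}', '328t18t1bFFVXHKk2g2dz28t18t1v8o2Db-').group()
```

'328t18t1bFFVXHKk2g2'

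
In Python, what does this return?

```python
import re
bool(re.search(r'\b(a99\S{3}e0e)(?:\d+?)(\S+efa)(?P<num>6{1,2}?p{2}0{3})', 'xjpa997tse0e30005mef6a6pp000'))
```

Pattern: a word boundary (`\b`, zero-width); then the literal 'a99', then exactly 3 of a non-whitespace character, then the literal 'e0e' (captured); then one or more of a digit (lazy) (non-capturing group); then one or more of a non-whitespace character, then the literal 'efa' (captured); then 1 to 2 of a literal '6' (lazy), then exactly 2 of a literal 'p', then exactly 3 of the literal '0' (captured as 'num').
`search` walks the string left to right and returns the first match it finds.
Here nothing in the string fits, so the call returns None, and `bool(None)` is False.

False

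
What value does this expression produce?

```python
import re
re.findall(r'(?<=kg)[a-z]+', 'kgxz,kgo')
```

The `(?=…)`/`(?<=…)` assertion just peeks at neighbouring text; it doesn't advance the match position.
Scanning left to right: at [2:4] → 'xz'; at [7:8] → 'o'.
With no groups in the pattern, `findall` gives back each whole match — 2 here.

['xz', 'o']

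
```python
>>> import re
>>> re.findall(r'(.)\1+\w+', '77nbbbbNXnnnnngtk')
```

['7']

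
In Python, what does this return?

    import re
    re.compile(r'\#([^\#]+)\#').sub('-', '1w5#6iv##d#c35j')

'1w5--c35j'

Each match is replaced by '-'.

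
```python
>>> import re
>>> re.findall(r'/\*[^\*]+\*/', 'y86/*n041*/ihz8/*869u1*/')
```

['/*n041*/', '/*869u1*/']

With no groups in the pattern, `findall` gives back each whole match — 2 here.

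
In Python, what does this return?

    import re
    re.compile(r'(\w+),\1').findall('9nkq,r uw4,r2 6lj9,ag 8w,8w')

`\1` has to match the exact text group 1 already captured.
Walking the string: at [22:27] match '8w,8w', group 1 = '8w'.
With a single group, `findall` returns only what that group captured — 1 item.

['8w']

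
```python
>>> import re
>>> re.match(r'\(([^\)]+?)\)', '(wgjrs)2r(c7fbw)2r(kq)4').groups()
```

`re.match` only tries the pattern at the start of the string.
The match spans [0:7] → '(wgjrs)'.
Captured: group 1 = 'wgjrs'.

('wgjrs',)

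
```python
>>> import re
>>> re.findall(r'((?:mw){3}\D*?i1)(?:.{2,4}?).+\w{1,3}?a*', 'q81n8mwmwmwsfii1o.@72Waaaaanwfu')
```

['mwmwmwsfii1']

This matches the literal 'mw' repeated 3 times, then zero or more of a non-digit (lazy), then the literal 'i1' (captured); then 2 to 4 of any character (lazy) (non-capturing group); then one or more of any character; then 1 to 3 of a word character (lazy), then zero or more of a literal 'a'.
Matches: at [5:31] match 'mwmwmwsfii1o.@72Waaaaanwfu', group 1 = 'mwmwmwsfii1'.
With a single group, `findall` returns only what that group captured — 1 item.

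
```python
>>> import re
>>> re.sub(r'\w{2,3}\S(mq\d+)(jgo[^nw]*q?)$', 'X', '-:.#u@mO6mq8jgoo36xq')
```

'-:.#u@X'

The pattern matches 2 to 3 of a word character, then a non-whitespace character; then the literal 'mq', then one or more of a digit (captured); then the literal 'jgo', then zero or more of any character except [nw], then optionally the literal 'q' (captured); then anchored at the end.
Matches: at [6:20] → 'mO6mq8jgoo36xq'.
Every occurrence is swapped for 'X'.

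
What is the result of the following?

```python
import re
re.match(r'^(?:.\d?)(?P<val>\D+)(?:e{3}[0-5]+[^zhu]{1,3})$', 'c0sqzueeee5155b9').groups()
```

Pattern: anchored at the start of the string; then any character, then optionally a digit (non-capturing group); then one or more of a non-digit (captured as 'val'); then exactly 3 of a literal 'e', then one or more of a character in [0-5], then 1 to 3 of any character except [zhu] (non-capturing group); then anchored at the end.
`re.match` won't scan ahead — the pattern has to work from the very first character.
The match spans [0:16] → 'c0sqzueeee5155b9'.
Captured: group 1 = 'sqzue'.

('sqzue',)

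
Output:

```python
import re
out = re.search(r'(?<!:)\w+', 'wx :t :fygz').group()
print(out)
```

wx

The negative lookahead/lookbehind blocks any match where the forbidden context is present.
`search` walks the string left to right and returns the first match it finds.
The match spans [0:2] → 'wx'.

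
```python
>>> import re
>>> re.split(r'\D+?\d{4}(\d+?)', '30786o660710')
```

['30786', '1', '0']

Pattern: one or more of a non-digit (lazy), then exactly 4 of a digit; then one or more of a digit (lazy) (captured).
A `+?`/`*?`/`{m,n}?` starts at its minimum and grows only as far as needed for what follows to match.
Matches to split on: at [5:11] → 'o66071'.
With a capturing group present, the delimiter's captured portion is kept in the result list.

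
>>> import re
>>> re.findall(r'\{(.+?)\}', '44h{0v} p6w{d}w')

With the lazy modifier that quantifier settles for the fewest repetitions that let the rest of the pattern succeed (the atoms after it are unaffected and can still be greedy).
Matches: at [3:7] match '{0v}', group 1 = '0v'; at [11:14] match '{d}', group 1 = 'd'.
With a single group, `findall` returns only what that group captured — 2 items.

['0v', 'd']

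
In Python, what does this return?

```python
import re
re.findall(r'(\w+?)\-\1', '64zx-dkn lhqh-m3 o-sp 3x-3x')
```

['3x']

The backreference `\1` re-matches whatever the first group consumed, character for character.
One capturing group, so `findall` returns just the captured substring from the one match — 1 in all.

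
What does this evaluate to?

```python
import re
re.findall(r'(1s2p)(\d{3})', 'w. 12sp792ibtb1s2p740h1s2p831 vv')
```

2 groups means each result is a tuple of 2 captured strings — 2 here.

[('1s2p', '740'), ('1s2p', '831')]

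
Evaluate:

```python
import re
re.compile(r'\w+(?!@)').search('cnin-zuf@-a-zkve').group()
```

The negative lookahead/lookbehind blocks any match where the forbidden context is present.
The match spans [0:4] → 'cnin'.

'cnin'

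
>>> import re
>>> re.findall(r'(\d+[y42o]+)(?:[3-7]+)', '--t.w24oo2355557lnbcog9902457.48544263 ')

['24oo2', '99024', '485442']

Because there's exactly one group, `findall` drops the full match and keeps group 1 from each hit.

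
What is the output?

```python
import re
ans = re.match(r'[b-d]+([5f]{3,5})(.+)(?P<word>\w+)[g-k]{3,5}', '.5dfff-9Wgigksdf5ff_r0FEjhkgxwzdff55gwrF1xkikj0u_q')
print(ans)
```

`re.match` won't scan ahead — the pattern has to work from the very first character.
Here the pattern fails at index 0, so the call returns None.

None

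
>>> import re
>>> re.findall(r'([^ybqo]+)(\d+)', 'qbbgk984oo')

`findall` packs the 2 group values into a tuple for every match.

[('gk98', '4')]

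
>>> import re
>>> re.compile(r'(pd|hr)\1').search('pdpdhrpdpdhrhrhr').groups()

A backreference is literal: `\1` must see the identical characters the first group matched.
`search` walks the string left to right and returns the first match it finds.
The match spans [0:4] → 'pdpd'.
Captured: group 1 = 'pd'.

('pd',)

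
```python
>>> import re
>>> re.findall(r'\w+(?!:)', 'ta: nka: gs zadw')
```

A negative assertion filters positions out without eating any characters.
Scanning left to right: at [0:1] → 't'; at [4:6] → 'nk'; at [9:11] → 'gs'; at [12:16] → 'zadw'.
`findall` yields the raw match text (4 of them) because the pattern has no groups.

['t', 'nk', 'gs', 'zadw']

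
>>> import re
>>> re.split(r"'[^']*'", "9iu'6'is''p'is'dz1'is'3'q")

Matches to split on: at [3:6] → "'6'"; at [8:10] → "''"; at [11:15] → "'is'"; at [18:22] → "'is'".
Each match becomes a cut point; 5 segments remain.

['9iu', 'is', 'p', 'dz1', "3'q"]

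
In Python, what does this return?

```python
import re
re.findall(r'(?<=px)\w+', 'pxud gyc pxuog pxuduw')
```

['ud', 'uog', 'uduw']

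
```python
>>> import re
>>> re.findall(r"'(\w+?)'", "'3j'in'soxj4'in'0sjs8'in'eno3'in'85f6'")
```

Walking the string: at [0:4] match "'3j'", group 1 = '3j'; at [6:13] match "'soxj4'", group 1 = 'soxj4'; at [15:22] match "'0sjs8'", group 1 = '0sjs8'; at [24:30] match "'eno3'", group 1 = 'eno3'; at [32:38] match "'85f6'", group 1 = '85f6'.
One capturing group, so `findall` returns just the captured substring from each match — 5 in all.

['3j', 'soxj4', '0sjs8', 'eno3', '85f6']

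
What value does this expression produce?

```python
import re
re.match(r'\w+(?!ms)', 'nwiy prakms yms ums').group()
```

`(?!…)`/`(?<!…)` only lets a position through if the neighbouring text does NOT match; no characters are consumed.
`re.match` only tries the pattern at the start of the string.
The match spans [0:4] → 'nwiy'.

'nwiy'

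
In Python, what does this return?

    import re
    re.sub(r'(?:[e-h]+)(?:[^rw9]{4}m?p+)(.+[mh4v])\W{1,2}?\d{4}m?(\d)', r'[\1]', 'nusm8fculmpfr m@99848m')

`\1` in the replacement pulls in group 1's text for each match.

'nusm8[fr m]m'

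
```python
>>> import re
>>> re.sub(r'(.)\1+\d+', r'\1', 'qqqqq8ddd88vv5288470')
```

A backreference is literal: `\1` must see the identical characters the first group matched.
Matches: at [0:6] → 'qqqqq8'; at [6:11] → 'ddd88'; at [11:20] → 'vv5288470'.
`\1` in the replacement pulls in group 1's text for each match.

'qdv'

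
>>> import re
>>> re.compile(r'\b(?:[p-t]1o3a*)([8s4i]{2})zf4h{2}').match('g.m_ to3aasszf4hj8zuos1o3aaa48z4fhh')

None

This matches a word boundary (`\b`, zero-width); then a character in [p-t], then the literal '1o3', then zero or more of the literal 'a' (non-capturing group); then exactly 2 of one of [8s4i] (captured); then the literal 'zf4', then exactly 2 of the literal 'h'.
`match` is anchored at position 0; if the pattern doesn't fit there, it returns None.
Here the string doesn't start with a match, so the call returns None.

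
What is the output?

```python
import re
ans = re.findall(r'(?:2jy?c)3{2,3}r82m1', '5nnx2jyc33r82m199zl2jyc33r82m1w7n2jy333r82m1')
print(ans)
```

['2jyc33r82m1', '2jyc33r82m1']

The pattern matches the literal '2j', then optionally the literal 'y', then a literal 'c' (non-capturing group); then 2 to 3 of a literal '3'; then the literal 'r82', then the literal 'm1'.
Scanning left to right: at [4:15] → '2jyc33r82m1'; at [19:30] → '2jyc33r82m1'.
Since nothing is captured, `findall` lists the 2 matched substrings directly.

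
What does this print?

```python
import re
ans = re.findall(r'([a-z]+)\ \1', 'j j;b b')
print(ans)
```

['j', 'b']

After group 1 captures some text, `\1` only succeeds where that same text appears again.
With a single group, `findall` returns only what that group captured — 2 items.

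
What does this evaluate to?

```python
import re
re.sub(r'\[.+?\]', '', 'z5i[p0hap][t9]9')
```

Matches: at [3:10] → '[p0hap]'; at [10:14] → '[t9]'.
`sub` substitutes '' at each match site.

'z5i9'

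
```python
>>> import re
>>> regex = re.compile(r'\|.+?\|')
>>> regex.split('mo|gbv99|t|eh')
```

Lazy quantifiers expand one character at a time until the remainder of the pattern can match.
Matches to split on: at [2:9] → '|gbv99|'.
Splitting on the pattern gives 2 pieces.

['mo', 't|eh']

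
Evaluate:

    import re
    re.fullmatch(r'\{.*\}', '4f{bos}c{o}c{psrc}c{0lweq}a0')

`fullmatch` succeeds only if the pattern covers the string from start to end.
Here there's no way to consume every character, so the call returns None.

None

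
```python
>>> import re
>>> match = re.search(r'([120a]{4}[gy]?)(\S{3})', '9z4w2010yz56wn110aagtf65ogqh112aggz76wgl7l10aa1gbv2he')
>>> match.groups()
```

The match spans [4:12] → '2010yz56'.
Captured: group 1 = '2010y', group 2 = 'z56'.

('2010y', 'z56')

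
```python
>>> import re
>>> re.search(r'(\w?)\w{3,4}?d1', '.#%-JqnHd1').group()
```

Pattern: optionally a word character (captured); then 3 to 4 of a word character (lazy), then the literal 'd1'.
The match spans [4:10] → 'JqnHd1'.

'JqnHd1'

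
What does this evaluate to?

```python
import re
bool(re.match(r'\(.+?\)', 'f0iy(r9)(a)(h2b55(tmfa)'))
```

`re.match` won't scan ahead — the pattern has to work from the very first character.
Here the string doesn't start with a match, so the call returns None, and `bool(None)` is False.

False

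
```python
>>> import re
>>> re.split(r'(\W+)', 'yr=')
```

['yr', '=', '']

This matches one or more of a non-word character (captured).
Matches to split on: at [2:3] → '='.
With a capturing group present, the delimiter's captured portion is kept in the result list.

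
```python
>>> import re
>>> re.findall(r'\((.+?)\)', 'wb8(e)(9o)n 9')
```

Matches: at [3:6] match '(e)', group 1 = 'e'; at [6:10] match '(9o)', group 1 = '9o'.
Because there's exactly one group, `findall` drops the full match and keeps group 1 from each hit.

['e', '9o']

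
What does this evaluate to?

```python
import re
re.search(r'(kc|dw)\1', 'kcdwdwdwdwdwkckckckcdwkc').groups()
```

The match spans [2:6] → 'dwdw'.
Captured: group 1 = 'dw'.

('dw',)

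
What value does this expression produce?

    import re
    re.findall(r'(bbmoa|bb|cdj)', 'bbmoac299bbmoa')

Alternation tries branches left to right and keeps the first one that lets the overall match succeed at that position.
One capturing group, so `findall` returns just the captured substring from each match — 2 in all.

['bbmoa', 'bbmoa']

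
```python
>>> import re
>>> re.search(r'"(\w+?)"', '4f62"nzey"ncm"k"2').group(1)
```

The match spans [4:10] → '"nzey"'.
Captured: group 1 = 'nzey'.

'nzey'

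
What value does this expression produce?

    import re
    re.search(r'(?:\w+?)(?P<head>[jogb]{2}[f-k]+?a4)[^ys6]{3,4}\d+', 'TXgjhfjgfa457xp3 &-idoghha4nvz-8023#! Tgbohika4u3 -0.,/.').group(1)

'gjhfjgfa4'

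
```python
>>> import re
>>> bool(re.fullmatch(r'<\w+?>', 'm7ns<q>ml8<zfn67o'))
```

`re.fullmatch` is like wrapping the pattern in `^…$` (in single-line mode).
Here the pattern can't cover the whole string, so the call returns None, and `bool(None)` is False.

False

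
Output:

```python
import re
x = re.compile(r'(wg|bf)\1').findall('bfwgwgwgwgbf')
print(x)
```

['wg', 'wg']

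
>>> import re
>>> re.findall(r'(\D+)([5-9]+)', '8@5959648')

[('@', '59596')]

This matches one or more of a non-digit (captured); then one or more of a character in [5-9] (captured).
Scanning left to right: at [1:7] match '@59596', groups = ('@', '59596').
`findall` packs the 2 group values into a tuple for every match.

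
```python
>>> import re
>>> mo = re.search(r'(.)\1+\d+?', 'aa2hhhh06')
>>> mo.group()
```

'aa2'

The backreference `\1` re-matches whatever the first group consumed, character for character.
The match spans [0:3] → 'aa2'.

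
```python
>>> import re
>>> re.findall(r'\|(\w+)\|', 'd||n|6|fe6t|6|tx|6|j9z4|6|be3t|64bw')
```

['n', 'fe6t', 'tx', 'j9z4', 'be3t']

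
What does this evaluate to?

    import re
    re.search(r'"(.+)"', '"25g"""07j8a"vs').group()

'"25g"""07j8a"'

`search` walks the string left to right and returns the first match it finds.
The match spans [0:13] → '"25g"""07j8a"'.
Captured: group 1 = '25g"""07j8a'.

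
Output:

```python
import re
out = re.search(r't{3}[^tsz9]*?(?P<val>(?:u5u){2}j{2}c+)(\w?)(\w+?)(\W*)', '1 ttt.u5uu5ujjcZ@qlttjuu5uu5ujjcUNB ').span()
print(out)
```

(2, 17)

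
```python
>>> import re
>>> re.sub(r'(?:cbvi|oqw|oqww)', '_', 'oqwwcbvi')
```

'_w_'

The regex engine tests alternatives in the order written; an earlier branch that matches wins even if a later one would match more.
`sub` substitutes '_' at each match site.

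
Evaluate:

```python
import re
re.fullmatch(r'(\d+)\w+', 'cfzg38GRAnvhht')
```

None

`re.fullmatch` is like wrapping the pattern in `^…$` (in single-line mode).
Here there's no way to consume every character, so the call returns None.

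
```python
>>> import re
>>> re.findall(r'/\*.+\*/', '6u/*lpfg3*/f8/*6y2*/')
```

['/*lpfg3*/f8/*6y2*/']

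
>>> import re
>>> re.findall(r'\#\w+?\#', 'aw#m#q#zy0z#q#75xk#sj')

Matches: at [2:5] → '#m#'; at [6:12] → '#zy0z#'; at [13:19] → '#75xk#'.
No capturing groups, so `findall` returns the 3 full match strings.

['#m#', '#zy0z#', '#75xk#']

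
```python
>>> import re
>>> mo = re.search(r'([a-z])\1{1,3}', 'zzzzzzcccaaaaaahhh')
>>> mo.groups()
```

The backreference `\1` re-matches whatever the first group consumed, character for character.
`search` walks the string left to right and returns the first match it finds.
The match spans [0:4] → 'zzzz'.
Captured: group 1 = 'z'.

('z',)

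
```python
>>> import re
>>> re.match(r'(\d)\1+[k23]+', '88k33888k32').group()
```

'88k33'

A backreference is literal: `\1` must see the identical characters the first group matched.
With `match`, the pattern is implicitly anchored at the beginning.
The match spans [0:5] → '88k33'.
Captured: group 1 = '8'.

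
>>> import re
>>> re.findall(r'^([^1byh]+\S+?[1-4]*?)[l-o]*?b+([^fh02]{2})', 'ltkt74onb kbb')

The pattern matches anchored at the start of the string; then one or more of any character except [1byh], then one or more of a non-whitespace character (lazy), then zero or more of a character in [1-4] (lazy) (captured); then zero or more of a character in [l-o] (lazy), then one or more of the literal 'b'; then exactly 2 of any character except [fh02] (captured).
Matches: at [0:11] match 'ltkt74onb k', groups = ('ltkt74on', ' k').
Multiple groups make `findall` return tuples — one 2-tuple for the one match.

[('ltkt74on', ' k')]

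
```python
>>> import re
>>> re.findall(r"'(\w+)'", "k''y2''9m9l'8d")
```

Walking the string: at [2:6] match "'y2'", group 1 = 'y2'; at [6:12] match "'9m9l'", group 1 = '9m9l'.
With a single group, `findall` returns only what that group captured — 2 items.

['y2', '9m9l']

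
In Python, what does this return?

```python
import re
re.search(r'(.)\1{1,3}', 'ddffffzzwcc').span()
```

(0, 2)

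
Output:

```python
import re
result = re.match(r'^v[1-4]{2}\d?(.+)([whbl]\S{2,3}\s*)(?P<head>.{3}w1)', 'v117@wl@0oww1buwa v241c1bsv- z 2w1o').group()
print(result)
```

v117@wl@0oww1buwa v241c1bsv- z 2w1

`re.match` only tries the pattern at the start of the string.
The match spans [0:34] → 'v117@wl@0oww1buwa v241c1bsv- z 2w1'.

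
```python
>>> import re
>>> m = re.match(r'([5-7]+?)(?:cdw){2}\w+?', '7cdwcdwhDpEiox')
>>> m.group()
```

`re.match` only tries the pattern at the start of the string.
The match spans [0:8] → '7cdwcdwh'.

'7cdwcdwh'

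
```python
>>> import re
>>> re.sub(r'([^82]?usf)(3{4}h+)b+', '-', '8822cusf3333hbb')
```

This matches optionally any character except [82], then the literal 'usf' (captured); then exactly 4 of a literal '3', then one or more of the literal 'h' (captured); then one or more of a literal 'b'.
Matches: at [4:15] → 'cusf3333hbb'.
`sub` substitutes '-' at each match site.

'8822-'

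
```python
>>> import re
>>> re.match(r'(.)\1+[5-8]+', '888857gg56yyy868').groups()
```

('8',)

The match spans [0:6] → '888857'.
Captured: group 1 = '8'.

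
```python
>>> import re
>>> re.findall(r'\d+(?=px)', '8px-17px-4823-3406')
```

The positive lookaround only admits positions where the adjacent text matches; those characters stay outside the span.
Scanning left to right: at [0:1] → '8'; at [4:6] → '17'.
With no groups in the pattern, `findall` gives back each whole match — 2 here.

['8', '17']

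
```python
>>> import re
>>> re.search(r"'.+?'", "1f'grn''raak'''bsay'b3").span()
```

(2, 7)

Because the quantifier is non-greedy, it stops expanding at the earliest point where the rest of the pattern can succeed.
The match spans [2:7] → "'grn'".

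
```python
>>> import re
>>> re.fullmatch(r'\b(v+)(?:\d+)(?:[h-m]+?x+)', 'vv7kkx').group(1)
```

This matches a word boundary (`\b`, zero-width); then one or more of a literal 'v' (captured); then one or more of a digit (non-capturing group); then one or more of a character in [h-m] (lazy), then one or more of the literal 'x' (non-capturing group).
`fullmatch` succeeds only if the pattern covers the string from start to end.
The match spans [0:6] → 'vv7kkx'.
Captured: group 1 = 'vv'.

'vv'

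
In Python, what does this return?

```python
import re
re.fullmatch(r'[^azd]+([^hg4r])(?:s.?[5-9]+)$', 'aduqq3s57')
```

None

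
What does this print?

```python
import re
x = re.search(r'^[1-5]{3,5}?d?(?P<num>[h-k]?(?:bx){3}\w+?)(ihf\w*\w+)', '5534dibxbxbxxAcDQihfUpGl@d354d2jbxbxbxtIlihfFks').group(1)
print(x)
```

ibxbxbxxAcDQ

Pattern: anchored at the start of the string; then 3 to 5 of a character in [1-5] (lazy), then optionally the literal 'd'; then optionally a character in [h-k], then the literal 'bx' repeated 3 times, then one or more of a word character (lazy) (captured as 'num'); then the literal 'ihf', then zero or more of a word character, then one or more of a word character (captured).
`re.search` tries every starting position until one works.
The match spans [0:24] → '5534dibxbxbxxAcDQihfUpGl'.
Captured: group 1 = 'ibxbxbxxAcDQ', group 2 = 'ihfUpGl'.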